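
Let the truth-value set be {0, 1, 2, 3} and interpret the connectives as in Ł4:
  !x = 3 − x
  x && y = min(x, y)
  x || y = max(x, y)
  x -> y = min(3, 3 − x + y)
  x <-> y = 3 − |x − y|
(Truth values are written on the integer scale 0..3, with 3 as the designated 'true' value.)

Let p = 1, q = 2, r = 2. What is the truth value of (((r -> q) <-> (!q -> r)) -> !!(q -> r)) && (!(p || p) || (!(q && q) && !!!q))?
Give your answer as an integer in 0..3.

2

r -> q = 2 -> 2 = 3
!q = !2 = 1
!q -> r = 1 -> 2 = 3
(r -> q) <-> (!q -> r) = 3 <-> 3 = 3
q -> r = 2 -> 2 = 3
!(q -> r) = !3 = 0
!!(q -> r) = !0 = 3
((r -> q) <-> (!q -> r)) -> !!(q -> r) = 3 -> 3 = 3
p || p = 1 || 1 = 1
!(p || p) = !1 = 2
q && q = 2 && 2 = 2
!(q && q) = !2 = 1
!q = !2 = 1
!!q = !1 = 2
!!!q = !2 = 1
!(q && q) && !!!q = 1 && 1 = 1
!(p || p) || (!(q && q) && !!!q) = 2 || 1 = 2
(((r -> q) <-> (!q -> r)) -> !!(q -> r)) && (!(p || p) || (!(q && q) && !!!q)) = 3 && 2 = 2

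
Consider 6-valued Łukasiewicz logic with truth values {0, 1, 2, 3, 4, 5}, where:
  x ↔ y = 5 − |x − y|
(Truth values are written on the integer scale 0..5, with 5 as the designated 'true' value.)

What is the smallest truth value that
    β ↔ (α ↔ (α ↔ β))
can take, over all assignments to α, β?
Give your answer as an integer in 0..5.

1

Take α = 2, β = 0:
α ↔ β = 2 ↔ 0 = 3
α ↔ (α ↔ β) = 2 ↔ 3 = 4
β ↔ (α ↔ (α ↔ β)) = 0 ↔ 4 = 1
No assignment yields a value below 1, so this is the minimum.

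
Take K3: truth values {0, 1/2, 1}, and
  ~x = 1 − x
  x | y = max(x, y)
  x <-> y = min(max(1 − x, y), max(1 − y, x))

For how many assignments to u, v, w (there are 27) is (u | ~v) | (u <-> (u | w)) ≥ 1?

17

value 1: 17 assignments (counts)
value 1/2: 9 assignments
value 0: 1 assignment
So 17 of the 27 assignments meet the threshold.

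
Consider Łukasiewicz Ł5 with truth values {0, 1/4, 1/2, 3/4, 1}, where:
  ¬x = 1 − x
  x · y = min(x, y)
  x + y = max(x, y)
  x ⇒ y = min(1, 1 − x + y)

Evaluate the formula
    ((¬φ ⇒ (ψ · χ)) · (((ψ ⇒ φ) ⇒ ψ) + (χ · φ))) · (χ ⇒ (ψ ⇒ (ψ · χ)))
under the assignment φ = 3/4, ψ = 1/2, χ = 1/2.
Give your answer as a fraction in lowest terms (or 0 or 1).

¬φ = ¬3/4 = 1/4
ψ · χ = 1/2 · 1/2 = 1/2
¬φ ⇒ (ψ · χ) = 1/4 ⇒ 1/2 = 1
ψ ⇒ φ = 1/2 ⇒ 3/4 = 1
(ψ ⇒ φ) ⇒ ψ = 1 ⇒ 1/2 = 1/2
χ · φ = 1/2 · 3/4 = 1/2
((ψ ⇒ φ) ⇒ ψ) + (χ · φ) = 1/2 + 1/2 = 1/2
(¬φ ⇒ (ψ · χ)) · (((ψ ⇒ φ) ⇒ ψ) + (χ · φ)) = 1 · 1/2 = 1/2
ψ · χ = 1/2 · 1/2 = 1/2
ψ ⇒ (ψ · χ) = 1/2 ⇒ 1/2 = 1
χ ⇒ (ψ ⇒ (ψ · χ)) = 1/2 ⇒ 1 = 1
((¬φ ⇒ (ψ · χ)) · (((ψ ⇒ φ) ⇒ ψ) + (χ · φ))) · (χ ⇒ (ψ ⇒ (ψ · χ))) = 1/2 · 1 = 1/2

1/2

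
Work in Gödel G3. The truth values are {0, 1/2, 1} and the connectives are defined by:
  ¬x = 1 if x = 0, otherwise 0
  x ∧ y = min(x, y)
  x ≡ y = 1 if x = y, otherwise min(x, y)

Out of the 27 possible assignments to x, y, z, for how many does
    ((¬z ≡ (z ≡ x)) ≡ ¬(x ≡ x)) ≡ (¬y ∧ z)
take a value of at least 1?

9

value 1: 9 assignments (counts)
value 1/2: 2 assignments
value 0: 16 assignments
So 9 of the 27 assignments meet the threshold.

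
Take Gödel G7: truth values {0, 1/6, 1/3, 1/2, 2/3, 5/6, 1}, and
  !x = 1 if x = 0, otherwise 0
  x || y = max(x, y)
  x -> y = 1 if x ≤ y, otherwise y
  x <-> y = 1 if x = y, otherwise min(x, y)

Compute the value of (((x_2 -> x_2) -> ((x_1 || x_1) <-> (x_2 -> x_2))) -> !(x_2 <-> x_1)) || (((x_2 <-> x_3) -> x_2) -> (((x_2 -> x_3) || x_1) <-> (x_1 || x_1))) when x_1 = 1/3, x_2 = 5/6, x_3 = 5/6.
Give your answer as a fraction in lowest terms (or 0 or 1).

x_2 -> x_2 = 5/6 -> 5/6 = 1
x_1 || x_1 = 1/3 || 1/3 = 1/3
x_2 -> x_2 = 5/6 -> 5/6 = 1
(x_1 || x_1) <-> (x_2 -> x_2) = 1/3 <-> 1 = 1/3
(x_2 -> x_2) -> ((x_1 || x_1) <-> (x_2 -> x_2)) = 1 -> 1/3 = 1/3
x_2 <-> x_1 = 5/6 <-> 1/3 = 1/3
!(x_2 <-> x_1) = !1/3 = 0
((x_2 -> x_2) -> ((x_1 || x_1) <-> (x_2 -> x_2))) -> !(x_2 <-> x_1) = 1/3 -> 0 = 0
x_2 <-> x_3 = 5/6 <-> 5/6 = 1
(x_2 <-> x_3) -> x_2 = 1 -> 5/6 = 5/6
x_2 -> x_3 = 5/6 -> 5/6 = 1
(x_2 -> x_3) || x_1 = 1 || 1/3 = 1
x_1 || x_1 = 1/3 || 1/3 = 1/3
((x_2 -> x_3) || x_1) <-> (x_1 || x_1) = 1 <-> 1/3 = 1/3
((x_2 <-> x_3) -> x_2) -> (((x_2 -> x_3) || x_1) <-> (x_1 || x_1)) = 5/6 -> 1/3 = 1/3
(((x_2 -> x_2) -> ((x_1 || x_1) <-> (x_2 -> x_2))) -> !(x_2 <-> x_1)) || (((x_2 <-> x_3) -> x_2) -> (((x_2 -> x_3) || x_1) <-> (x_1 || x_1))) = 0 || 1/3 = 1/3

1/3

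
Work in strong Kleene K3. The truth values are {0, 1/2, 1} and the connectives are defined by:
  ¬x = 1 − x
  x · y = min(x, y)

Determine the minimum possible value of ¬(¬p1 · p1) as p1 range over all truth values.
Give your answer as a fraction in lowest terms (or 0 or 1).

1/2

Take p1 = 1/2:
¬p1 = ¬1/2 = 1/2
¬p1 · p1 = 1/2 · 1/2 = 1/2
¬(¬p1 · p1) = ¬1/2 = 1/2
No assignment yields a value below 1/2, so this is the minimum.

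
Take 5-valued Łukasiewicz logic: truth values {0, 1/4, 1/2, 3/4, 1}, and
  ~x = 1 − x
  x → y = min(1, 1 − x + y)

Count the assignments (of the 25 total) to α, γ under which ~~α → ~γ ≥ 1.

15

value 1: 15 assignments (counts)
value 3/4: 4 assignments
value 1/2: 3 assignments
value 1/4: 2 assignments
value 0: 1 assignment
So 15 of the 25 assignments meet the threshold.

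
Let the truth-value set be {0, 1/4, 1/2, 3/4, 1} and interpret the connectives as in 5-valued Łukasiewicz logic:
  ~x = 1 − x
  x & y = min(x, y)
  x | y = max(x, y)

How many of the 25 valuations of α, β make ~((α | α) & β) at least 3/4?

16

value 1: 9 assignments (counts)
value 3/4: 7 assignments (counts)
value 1/2: 5 assignments
value 1/4: 3 assignments
value 0: 1 assignment
So 16 of the 25 assignments meet the threshold.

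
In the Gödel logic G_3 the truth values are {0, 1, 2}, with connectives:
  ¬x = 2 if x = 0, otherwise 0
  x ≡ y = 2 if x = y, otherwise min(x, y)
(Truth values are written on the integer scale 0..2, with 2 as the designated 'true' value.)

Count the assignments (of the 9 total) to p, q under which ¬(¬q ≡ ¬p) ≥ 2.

4

p = 0, q = 0 ↦ 0  <
p = 0, q = 1 ↦ 2  ≥
p = 0, q = 2 ↦ 2  ≥
p = 1, q = 0 ↦ 2  ≥
p = 1, q = 1 ↦ 0  <
p = 1, q = 2 ↦ 0  <
p = 2, q = 0 ↦ 2  ≥
p = 2, q = 1 ↦ 0  <
p = 2, q = 2 ↦ 0  <
So 4 of the 9 assignments meet the threshold.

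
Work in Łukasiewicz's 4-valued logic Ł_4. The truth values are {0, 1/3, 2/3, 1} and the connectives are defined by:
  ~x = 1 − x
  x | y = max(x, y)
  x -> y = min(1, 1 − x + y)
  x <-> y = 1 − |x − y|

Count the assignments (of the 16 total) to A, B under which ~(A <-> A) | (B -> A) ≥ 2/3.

A = 0, B = 0 ↦ 1  ≥
A = 0, B = 1/3 ↦ 2/3  ≥
A = 0, B = 2/3 ↦ 1/3  <
A = 0, B = 1 ↦ 0  <
A = 1/3, B = 0 ↦ 1  ≥
A = 1/3, B = 1/3 ↦ 1  ≥
A = 1/3, B = 2/3 ↦ 2/3  ≥
A = 1/3, B = 1 ↦ 1/3  <
A = 2/3, B = 0 ↦ 1  ≥
A = 2/3, B = 1/3 ↦ 1  ≥
A = 2/3, B = 2/3 ↦ 1  ≥
A = 2/3, B = 1 ↦ 2/3  ≥
A = 1, B = 0 ↦ 1  ≥
A = 1, B = 1/3 ↦ 1  ≥
A = 1, B = 2/3 ↦ 1  ≥
A = 1, B = 1 ↦ 1  ≥
So 13 of the 16 assignments meet the threshold.

13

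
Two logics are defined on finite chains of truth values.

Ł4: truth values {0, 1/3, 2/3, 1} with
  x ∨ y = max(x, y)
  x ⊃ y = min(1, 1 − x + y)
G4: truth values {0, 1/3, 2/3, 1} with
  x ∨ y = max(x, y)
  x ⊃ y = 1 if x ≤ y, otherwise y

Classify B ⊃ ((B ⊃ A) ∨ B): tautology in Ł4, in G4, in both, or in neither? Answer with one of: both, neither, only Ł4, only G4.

In Ł4: every assignment gives 1 — tautology.
In G4: every assignment gives 1 — tautology.

both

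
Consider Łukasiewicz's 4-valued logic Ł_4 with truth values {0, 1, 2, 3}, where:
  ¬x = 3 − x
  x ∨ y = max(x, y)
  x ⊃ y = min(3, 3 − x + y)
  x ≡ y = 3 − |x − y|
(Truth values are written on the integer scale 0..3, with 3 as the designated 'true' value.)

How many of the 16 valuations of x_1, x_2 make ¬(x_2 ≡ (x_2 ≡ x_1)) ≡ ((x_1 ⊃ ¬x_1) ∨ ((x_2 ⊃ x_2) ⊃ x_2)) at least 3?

x_1 = 0, x_2 = 0 ↦ 3  ≥
x_1 = 0, x_2 = 1 ↦ 1  <
x_1 = 0, x_2 = 2 ↦ 1  <
x_1 = 0, x_2 = 3 ↦ 3  ≥
x_1 = 1, x_2 = 0 ↦ 2  <
x_1 = 1, x_2 = 1 ↦ 2  <
x_1 = 1, x_2 = 2 ↦ 0  <
x_1 = 1, x_2 = 3 ↦ 2  <
x_1 = 2, x_2 = 0 ↦ 2  <
x_1 = 2, x_2 = 1 ↦ 2  <
x_1 = 2, x_2 = 2 ↦ 2  <
x_1 = 2, x_2 = 3 ↦ 1  <
x_1 = 3, x_2 = 0 ↦ 3  ≥
x_1 = 3, x_2 = 1 ↦ 2  <
x_1 = 3, x_2 = 2 ↦ 1  <
x_1 = 3, x_2 = 3 ↦ 0  <
So 3 of the 16 assignments meet the threshold.

3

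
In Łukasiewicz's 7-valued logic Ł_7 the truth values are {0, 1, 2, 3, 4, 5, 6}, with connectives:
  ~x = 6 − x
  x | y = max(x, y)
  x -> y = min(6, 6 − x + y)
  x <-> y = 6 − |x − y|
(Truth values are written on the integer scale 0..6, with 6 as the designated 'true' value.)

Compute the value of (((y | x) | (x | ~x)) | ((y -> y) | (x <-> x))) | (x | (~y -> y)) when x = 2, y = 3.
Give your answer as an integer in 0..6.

6

y | x = 3 | 2 = 3
~x = ~2 = 4
x | ~x = 2 | 4 = 4
(y | x) | (x | ~x) = 3 | 4 = 4
y -> y = 3 -> 3 = 6
x <-> x = 2 <-> 2 = 6
(y -> y) | (x <-> x) = 6 | 6 = 6
((y | x) | (x | ~x)) | ((y -> y) | (x <-> x)) = 4 | 6 = 6
~y = ~3 = 3
~y -> y = 3 -> 3 = 6
x | (~y -> y) = 2 | 6 = 6
(((y | x) | (x | ~x)) | ((y -> y) | (x <-> x))) | (x | (~y -> y)) = 6 | 6 = 6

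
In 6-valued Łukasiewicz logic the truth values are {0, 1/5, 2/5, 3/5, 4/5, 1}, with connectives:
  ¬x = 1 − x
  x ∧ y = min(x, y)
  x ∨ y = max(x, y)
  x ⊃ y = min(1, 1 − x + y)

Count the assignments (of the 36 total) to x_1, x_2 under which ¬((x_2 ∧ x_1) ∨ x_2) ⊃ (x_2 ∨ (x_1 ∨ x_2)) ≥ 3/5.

31

value 1: 24 assignments (counts)
value 4/5: 5 assignments (counts)
value 3/5: 2 assignments (counts)
value 2/5: 3 assignments
value 1/5: 1 assignment
value 0: 1 assignment
So 31 of the 36 assignments meet the threshold.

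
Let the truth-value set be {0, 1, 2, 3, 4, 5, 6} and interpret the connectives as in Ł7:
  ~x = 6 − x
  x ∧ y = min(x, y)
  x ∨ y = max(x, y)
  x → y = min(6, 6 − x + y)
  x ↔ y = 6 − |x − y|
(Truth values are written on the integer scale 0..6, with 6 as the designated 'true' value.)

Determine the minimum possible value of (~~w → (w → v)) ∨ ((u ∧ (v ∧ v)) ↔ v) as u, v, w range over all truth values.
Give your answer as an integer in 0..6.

Take u = 0, v = 3, w = 6:
~w = ~6 = 0
~~w = ~0 = 6
w → v = 6 → 3 = 3
~~w → (w → v) = 6 → 3 = 3
v ∧ v = 3 ∧ 3 = 3
u ∧ (v ∧ v) = 0 ∧ 3 = 0
(u ∧ (v ∧ v)) ↔ v = 0 ↔ 3 = 3
(~~w → (w → v)) ∨ ((u ∧ (v ∧ v)) ↔ v) = 3 ∨ 3 = 3
No assignment yields a value below 3, so this is the minimum.

3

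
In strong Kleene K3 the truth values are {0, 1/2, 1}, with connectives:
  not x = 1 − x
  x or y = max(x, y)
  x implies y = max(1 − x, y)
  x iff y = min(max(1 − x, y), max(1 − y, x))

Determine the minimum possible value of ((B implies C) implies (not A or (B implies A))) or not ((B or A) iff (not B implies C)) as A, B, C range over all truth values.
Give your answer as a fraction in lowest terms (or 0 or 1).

1/2

Take A = 1/2, B = 1/2, C = 0:
B implies C = 1/2 implies 0 = 1/2
not A = not 1/2 = 1/2
B implies A = 1/2 implies 1/2 = 1/2
not A or (B implies A) = 1/2 or 1/2 = 1/2
(B implies C) implies (not A or (B implies A)) = 1/2 implies 1/2 = 1/2
B or A = 1/2 or 1/2 = 1/2
not B = not 1/2 = 1/2
not B implies C = 1/2 implies 0 = 1/2
(B or A) iff (not B implies C) = 1/2 iff 1/2 = 1/2
not ((B or A) iff (not B implies C)) = not 1/2 = 1/2
((B implies C) implies (not A or (B implies A))) or not ((B or A) iff (not B implies C)) = 1/2 or 1/2 = 1/2
No assignment yields a value below 1/2, so this is the minimum.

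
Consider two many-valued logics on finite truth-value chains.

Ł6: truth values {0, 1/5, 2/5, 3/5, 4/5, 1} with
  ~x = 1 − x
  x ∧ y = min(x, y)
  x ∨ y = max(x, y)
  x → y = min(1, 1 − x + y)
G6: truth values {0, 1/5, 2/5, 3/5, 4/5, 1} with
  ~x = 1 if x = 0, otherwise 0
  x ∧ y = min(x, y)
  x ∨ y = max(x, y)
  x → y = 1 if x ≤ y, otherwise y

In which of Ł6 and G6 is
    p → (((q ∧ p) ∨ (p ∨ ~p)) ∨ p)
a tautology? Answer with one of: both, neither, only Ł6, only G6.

both

In Ł6: every assignment gives 1 — tautology.
In G6: every assignment gives 1 — tautology.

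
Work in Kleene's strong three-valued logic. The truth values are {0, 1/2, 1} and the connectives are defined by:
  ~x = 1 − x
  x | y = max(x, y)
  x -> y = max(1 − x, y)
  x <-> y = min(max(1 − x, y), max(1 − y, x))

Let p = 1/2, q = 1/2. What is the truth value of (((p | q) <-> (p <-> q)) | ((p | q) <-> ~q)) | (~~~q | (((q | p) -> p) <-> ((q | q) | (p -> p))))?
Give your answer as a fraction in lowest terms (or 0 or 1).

1/2

p | q = 1/2 | 1/2 = 1/2
p <-> q = 1/2 <-> 1/2 = 1/2
(p | q) <-> (p <-> q) = 1/2 <-> 1/2 = 1/2
p | q = 1/2 | 1/2 = 1/2
~q = ~1/2 = 1/2
(p | q) <-> ~q = 1/2 <-> 1/2 = 1/2
((p | q) <-> (p <-> q)) | ((p | q) <-> ~q) = 1/2 | 1/2 = 1/2
~q = ~1/2 = 1/2
~~q = ~1/2 = 1/2
~~~q = ~1/2 = 1/2
q | p = 1/2 | 1/2 = 1/2
(q | p) -> p = 1/2 -> 1/2 = 1/2
q | q = 1/2 | 1/2 = 1/2
p -> p = 1/2 -> 1/2 = 1/2
(q | q) | (p -> p) = 1/2 | 1/2 = 1/2
((q | p) -> p) <-> ((q | q) | (p -> p)) = 1/2 <-> 1/2 = 1/2
~~~q | (((q | p) -> p) <-> ((q | q) | (p -> p))) = 1/2 | 1/2 = 1/2
(((p | q) <-> (p <-> q)) | ((p | q) <-> ~q)) | (~~~q | (((q | p) -> p) <-> ((q | q) | (p -> p)))) = 1/2 | 1/2 = 1/2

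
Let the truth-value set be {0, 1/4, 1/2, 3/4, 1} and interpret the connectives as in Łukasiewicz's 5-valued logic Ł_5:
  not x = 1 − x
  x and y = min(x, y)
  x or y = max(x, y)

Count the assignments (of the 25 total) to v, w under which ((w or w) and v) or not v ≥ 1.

value 1: 6 assignments (counts)
value 3/4: 8 assignments
value 1/2: 7 assignments
value 1/4: 3 assignments
value 0: 1 assignment
So 6 of the 25 assignments meet the threshold.

6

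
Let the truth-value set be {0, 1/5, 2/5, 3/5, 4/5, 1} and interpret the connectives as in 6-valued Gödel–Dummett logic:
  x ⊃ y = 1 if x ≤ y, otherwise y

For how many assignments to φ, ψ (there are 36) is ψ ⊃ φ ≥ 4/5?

22

value 1: 21 assignments (counts)
value 4/5: 1 assignment (counts)
value 3/5: 2 assignments
value 2/5: 3 assignments
value 1/5: 4 assignments
value 0: 5 assignments
So 22 of the 36 assignments meet the threshold.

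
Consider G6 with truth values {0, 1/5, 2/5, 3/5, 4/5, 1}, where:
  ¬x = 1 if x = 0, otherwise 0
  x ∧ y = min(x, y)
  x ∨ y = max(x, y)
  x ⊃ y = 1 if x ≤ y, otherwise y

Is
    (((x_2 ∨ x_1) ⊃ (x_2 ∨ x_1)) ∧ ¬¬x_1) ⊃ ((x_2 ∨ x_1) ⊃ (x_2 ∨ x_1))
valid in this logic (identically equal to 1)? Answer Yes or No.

Yes

At x_1 = 1/5, x_2 = 3/5, for instance:
x_2 ∨ x_1 = 3/5 ∨ 1/5 = 3/5
x_2 ∨ x_1 = 3/5 ∨ 1/5 = 3/5
(x_2 ∨ x_1) ⊃ (x_2 ∨ x_1) = 3/5 ⊃ 3/5 = 1
¬x_1 = ¬1/5 = 0
¬¬x_1 = ¬0 = 1
((x_2 ∨ x_1) ⊃ (x_2 ∨ x_1)) ∧ ¬¬x_1 = 1 ∧ 1 = 1
(((x_2 ∨ x_1) ⊃ (x_2 ∨ x_1)) ∧ ¬¬x_1) ⊃ ((x_2 ∨ x_1) ⊃ (x_2 ∨ x_1)) = 1 ⊃ 1 = 1
and checking the remaining 35 assignments likewise gives ≥ 1 in every case.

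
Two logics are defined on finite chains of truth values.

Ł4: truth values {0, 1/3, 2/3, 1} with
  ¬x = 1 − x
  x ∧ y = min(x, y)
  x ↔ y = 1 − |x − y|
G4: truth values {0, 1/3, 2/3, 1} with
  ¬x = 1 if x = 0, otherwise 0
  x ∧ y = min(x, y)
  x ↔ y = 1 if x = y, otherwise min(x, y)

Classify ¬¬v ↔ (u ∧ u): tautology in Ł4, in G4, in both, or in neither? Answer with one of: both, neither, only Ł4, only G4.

neither

In Ł4: at u = 0, v = 1/3 the value is 2/3 — not a tautology.
In G4: at u = 0, v = 1/3 the value is 0 — not a tautology.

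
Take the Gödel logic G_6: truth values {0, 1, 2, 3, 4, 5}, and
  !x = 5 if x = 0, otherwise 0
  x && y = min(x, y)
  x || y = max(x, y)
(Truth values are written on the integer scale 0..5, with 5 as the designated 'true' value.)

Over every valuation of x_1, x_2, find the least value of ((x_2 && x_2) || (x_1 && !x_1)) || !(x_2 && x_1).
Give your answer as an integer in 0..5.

Take x_1 = 1, x_2 = 1:
x_2 && x_2 = 1 && 1 = 1
!x_1 = !1 = 0
x_1 && !x_1 = 1 && 0 = 0
(x_2 && x_2) || (x_1 && !x_1) = 1 || 0 = 1
x_2 && x_1 = 1 && 1 = 1
!(x_2 && x_1) = !1 = 0
((x_2 && x_2) || (x_1 && !x_1)) || !(x_2 && x_1) = 1 || 0 = 1
No assignment yields a value below 1, so this is the minimum.

1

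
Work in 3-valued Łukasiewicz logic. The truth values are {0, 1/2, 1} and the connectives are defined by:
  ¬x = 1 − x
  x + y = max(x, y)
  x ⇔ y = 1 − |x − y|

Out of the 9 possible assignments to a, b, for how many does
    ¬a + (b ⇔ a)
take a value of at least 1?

5

a = 0, b = 0 ↦ 1  ≥
a = 0, b = 1/2 ↦ 1  ≥
a = 0, b = 1 ↦ 1  ≥
a = 1/2, b = 0 ↦ 1/2  <
a = 1/2, b = 1/2 ↦ 1  ≥
a = 1/2, b = 1 ↦ 1/2  <
a = 1, b = 0 ↦ 0  <
a = 1, b = 1/2 ↦ 1/2  <
a = 1, b = 1 ↦ 1  ≥
So 5 of the 9 assignments meet the threshold.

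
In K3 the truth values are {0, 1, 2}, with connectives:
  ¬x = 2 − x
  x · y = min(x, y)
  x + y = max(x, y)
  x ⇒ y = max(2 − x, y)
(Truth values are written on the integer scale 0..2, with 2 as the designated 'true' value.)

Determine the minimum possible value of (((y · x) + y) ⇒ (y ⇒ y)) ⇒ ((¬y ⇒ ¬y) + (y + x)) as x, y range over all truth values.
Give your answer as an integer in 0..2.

Take x = 0, y = 1:
y · x = 1 · 0 = 0
(y · x) + y = 0 + 1 = 1
y ⇒ y = 1 ⇒ 1 = 1
((y · x) + y) ⇒ (y ⇒ y) = 1 ⇒ 1 = 1
¬y = ¬1 = 1
¬y = ¬1 = 1
¬y ⇒ ¬y = 1 ⇒ 1 = 1
y + x = 1 + 0 = 1
(¬y ⇒ ¬y) + (y + x) = 1 + 1 = 1
(((y · x) + y) ⇒ (y ⇒ y)) ⇒ ((¬y ⇒ ¬y) + (y + x)) = 1 ⇒ 1 = 1
No assignment yields a value below 1, so this is the minimum.

1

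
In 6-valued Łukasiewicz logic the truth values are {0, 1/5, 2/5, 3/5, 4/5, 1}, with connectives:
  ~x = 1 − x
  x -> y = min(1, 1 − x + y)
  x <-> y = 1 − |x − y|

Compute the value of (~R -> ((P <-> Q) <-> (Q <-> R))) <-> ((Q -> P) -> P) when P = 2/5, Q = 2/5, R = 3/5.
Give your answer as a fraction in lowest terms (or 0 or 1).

~R = ~3/5 = 2/5
P <-> Q = 2/5 <-> 2/5 = 1
Q <-> R = 2/5 <-> 3/5 = 4/5
(P <-> Q) <-> (Q <-> R) = 1 <-> 4/5 = 4/5
~R -> ((P <-> Q) <-> (Q <-> R)) = 2/5 -> 4/5 = 1
Q -> P = 2/5 -> 2/5 = 1
(Q -> P) -> P = 1 -> 2/5 = 2/5
(~R -> ((P <-> Q) <-> (Q <-> R))) <-> ((Q -> P) -> P) = 1 <-> 2/5 = 2/5

2/5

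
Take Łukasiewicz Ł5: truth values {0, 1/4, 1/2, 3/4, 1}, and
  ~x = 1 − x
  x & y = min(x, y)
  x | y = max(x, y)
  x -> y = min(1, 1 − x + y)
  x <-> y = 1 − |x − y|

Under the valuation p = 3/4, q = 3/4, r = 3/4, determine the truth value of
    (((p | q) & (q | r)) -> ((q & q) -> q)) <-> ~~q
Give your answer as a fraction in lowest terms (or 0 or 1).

3/4

p | q = 3/4 | 3/4 = 3/4
q | r = 3/4 | 3/4 = 3/4
(p | q) & (q | r) = 3/4 & 3/4 = 3/4
q & q = 3/4 & 3/4 = 3/4
(q & q) -> q = 3/4 -> 3/4 = 1
((p | q) & (q | r)) -> ((q & q) -> q) = 3/4 -> 1 = 1
~q = ~3/4 = 1/4
~~q = ~1/4 = 3/4
(((p | q) & (q | r)) -> ((q & q) -> q)) <-> ~~q = 1 <-> 3/4 = 3/4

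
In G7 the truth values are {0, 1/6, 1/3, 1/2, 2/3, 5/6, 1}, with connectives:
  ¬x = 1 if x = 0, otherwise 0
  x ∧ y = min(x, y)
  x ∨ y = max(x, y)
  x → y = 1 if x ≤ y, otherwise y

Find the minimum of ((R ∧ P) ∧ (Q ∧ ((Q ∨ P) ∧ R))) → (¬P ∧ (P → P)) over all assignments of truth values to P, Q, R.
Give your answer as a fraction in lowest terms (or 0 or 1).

0

Take P = 1/6, Q = 1/6, R = 1/6:
R ∧ P = 1/6 ∧ 1/6 = 1/6
Q ∨ P = 1/6 ∨ 1/6 = 1/6
(Q ∨ P) ∧ R = 1/6 ∧ 1/6 = 1/6
Q ∧ ((Q ∨ P) ∧ R) = 1/6 ∧ 1/6 = 1/6
(R ∧ P) ∧ (Q ∧ ((Q ∨ P) ∧ R)) = 1/6 ∧ 1/6 = 1/6
¬P = ¬1/6 = 0
P → P = 1/6 → 1/6 = 1
¬P ∧ (P → P) = 0 ∧ 1 = 0
((R ∧ P) ∧ (Q ∧ ((Q ∨ P) ∧ R))) → (¬P ∧ (P → P)) = 1/6 → 0 = 0
No assignment yields a value below 0, so this is the minimum.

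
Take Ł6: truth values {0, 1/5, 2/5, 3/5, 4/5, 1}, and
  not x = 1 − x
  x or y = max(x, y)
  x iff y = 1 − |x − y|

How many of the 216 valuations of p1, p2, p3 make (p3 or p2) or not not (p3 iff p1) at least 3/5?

value 1: 91 assignments (counts)
value 4/5: 73 assignments (counts)
value 3/5: 34 assignments (counts)
value 2/5: 12 assignments
value 1/5: 5 assignments
value 0: 1 assignment
So 198 of the 216 assignments meet the threshold.

198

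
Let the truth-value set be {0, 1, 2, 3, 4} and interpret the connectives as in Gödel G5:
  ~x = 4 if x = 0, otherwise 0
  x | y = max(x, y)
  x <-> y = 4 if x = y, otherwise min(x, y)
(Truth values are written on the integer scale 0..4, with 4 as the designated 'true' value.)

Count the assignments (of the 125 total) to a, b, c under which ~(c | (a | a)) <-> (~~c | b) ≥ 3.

6

value 4: 5 assignments (counts)
value 3: 1 assignment (counts)
value 2: 1 assignment
value 1: 1 assignment
value 0: 117 assignments
So 6 of the 125 assignments meet the threshold.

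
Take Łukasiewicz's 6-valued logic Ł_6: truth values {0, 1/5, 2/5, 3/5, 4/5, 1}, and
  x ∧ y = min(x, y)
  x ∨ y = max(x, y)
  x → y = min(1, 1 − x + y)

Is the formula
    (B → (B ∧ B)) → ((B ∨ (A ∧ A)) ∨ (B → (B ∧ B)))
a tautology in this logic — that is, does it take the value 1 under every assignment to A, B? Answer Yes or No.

At A = 2/5, B = 2/5, for instance:
B ∧ B = 2/5 ∧ 2/5 = 2/5
B → (B ∧ B) = 2/5 → 2/5 = 1
A ∧ A = 2/5 ∧ 2/5 = 2/5
B ∨ (A ∧ A) = 2/5 ∨ 2/5 = 2/5
(B ∨ (A ∧ A)) ∨ (B → (B ∧ B)) = 2/5 ∨ 1 = 1
(B → (B ∧ B)) → ((B ∨ (A ∧ A)) ∨ (B → (B ∧ B))) = 1 → 1 = 1
and checking the remaining 35 assignments likewise gives ≥ 1 in every case.

Yes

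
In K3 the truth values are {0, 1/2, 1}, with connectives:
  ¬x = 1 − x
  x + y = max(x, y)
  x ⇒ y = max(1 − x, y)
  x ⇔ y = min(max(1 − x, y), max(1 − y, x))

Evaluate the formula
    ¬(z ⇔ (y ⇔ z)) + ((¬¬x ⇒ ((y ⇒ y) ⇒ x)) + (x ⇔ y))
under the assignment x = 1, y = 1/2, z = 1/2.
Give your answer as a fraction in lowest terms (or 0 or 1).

1

y ⇔ z = 1/2 ⇔ 1/2 = 1/2
z ⇔ (y ⇔ z) = 1/2 ⇔ 1/2 = 1/2
¬(z ⇔ (y ⇔ z)) = ¬1/2 = 1/2
¬x = ¬1 = 0
¬¬x = ¬0 = 1
y ⇒ y = 1/2 ⇒ 1/2 = 1/2
(y ⇒ y) ⇒ x = 1/2 ⇒ 1 = 1
¬¬x ⇒ ((y ⇒ y) ⇒ x) = 1 ⇒ 1 = 1
x ⇔ y = 1 ⇔ 1/2 = 1/2
(¬¬x ⇒ ((y ⇒ y) ⇒ x)) + (x ⇔ y) = 1 + 1/2 = 1
¬(z ⇔ (y ⇔ z)) + ((¬¬x ⇒ ((y ⇒ y) ⇒ x)) + (x ⇔ y)) = 1/2 + 1 = 1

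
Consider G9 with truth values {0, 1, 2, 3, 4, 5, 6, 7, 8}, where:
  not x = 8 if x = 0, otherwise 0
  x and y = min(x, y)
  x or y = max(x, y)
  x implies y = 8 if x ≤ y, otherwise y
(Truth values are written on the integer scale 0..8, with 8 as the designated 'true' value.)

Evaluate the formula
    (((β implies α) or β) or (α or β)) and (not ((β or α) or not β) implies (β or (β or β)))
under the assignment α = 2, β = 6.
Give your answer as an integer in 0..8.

β implies α = 6 implies 2 = 2
(β implies α) or β = 2 or 6 = 6
α or β = 2 or 6 = 6
((β implies α) or β) or (α or β) = 6 or 6 = 6
β or α = 6 or 2 = 6
not β = not 6 = 0
(β or α) or not β = 6 or 0 = 6
not ((β or α) or not β) = not 6 = 0
β or β = 6 or 6 = 6
β or (β or β) = 6 or 6 = 6
not ((β or α) or not β) implies (β or (β or β)) = 0 implies 6 = 8
(((β implies α) or β) or (α or β)) and (not ((β or α) or not β) implies (β or (β or β))) = 6 and 8 = 6

6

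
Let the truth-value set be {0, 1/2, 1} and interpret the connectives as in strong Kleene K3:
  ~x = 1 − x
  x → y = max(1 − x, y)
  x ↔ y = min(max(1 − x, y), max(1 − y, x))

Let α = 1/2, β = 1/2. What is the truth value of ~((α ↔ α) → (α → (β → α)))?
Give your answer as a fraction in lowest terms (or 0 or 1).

α ↔ α = 1/2 ↔ 1/2 = 1/2
β → α = 1/2 → 1/2 = 1/2
α → (β → α) = 1/2 → 1/2 = 1/2
(α ↔ α) → (α → (β → α)) = 1/2 → 1/2 = 1/2
~((α ↔ α) → (α → (β → α))) = ~1/2 = 1/2

1/2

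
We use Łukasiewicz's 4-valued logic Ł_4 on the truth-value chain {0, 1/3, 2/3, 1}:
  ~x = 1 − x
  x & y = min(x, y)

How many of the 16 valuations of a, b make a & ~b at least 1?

a = 0, b = 0 ↦ 0  <
a = 0, b = 1/3 ↦ 0  <
a = 0, b = 2/3 ↦ 0  <
a = 0, b = 1 ↦ 0  <
a = 1/3, b = 0 ↦ 1/3  <
a = 1/3, b = 1/3 ↦ 1/3  <
a = 1/3, b = 2/3 ↦ 1/3  <
a = 1/3, b = 1 ↦ 0  <
a = 2/3, b = 0 ↦ 2/3  <
a = 2/3, b = 1/3 ↦ 2/3  <
a = 2/3, b = 2/3 ↦ 1/3  <
a = 2/3, b = 1 ↦ 0  <
a = 1, b = 0 ↦ 1  ≥
a = 1, b = 1/3 ↦ 2/3  <
a = 1, b = 2/3 ↦ 1/3  <
a = 1, b = 1 ↦ 0  <
So 1 of the 16 assignments meets the threshold.

1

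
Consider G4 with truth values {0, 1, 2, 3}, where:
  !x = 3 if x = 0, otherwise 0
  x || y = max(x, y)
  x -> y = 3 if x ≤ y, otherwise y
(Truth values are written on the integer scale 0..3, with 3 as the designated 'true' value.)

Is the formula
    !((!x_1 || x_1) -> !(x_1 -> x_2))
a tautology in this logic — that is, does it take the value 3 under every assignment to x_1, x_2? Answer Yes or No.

Counterexample: take x_1 = 1, x_2 = 0.
!x_1 = !1 = 0
!x_1 || x_1 = 0 || 1 = 1
x_1 -> x_2 = 1 -> 0 = 0
!(x_1 -> x_2) = !0 = 3
(!x_1 || x_1) -> !(x_1 -> x_2) = 1 -> 3 = 3
!((!x_1 || x_1) -> !(x_1 -> x_2)) = !3 = 0
This gives 0 ≠ 3.

No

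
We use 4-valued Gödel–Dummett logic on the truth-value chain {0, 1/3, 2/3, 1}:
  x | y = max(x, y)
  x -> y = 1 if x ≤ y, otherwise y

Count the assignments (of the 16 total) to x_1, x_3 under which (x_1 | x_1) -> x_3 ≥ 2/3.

x_1 = 0, x_3 = 0 ↦ 1  ≥
x_1 = 0, x_3 = 1/3 ↦ 1  ≥
x_1 = 0, x_3 = 2/3 ↦ 1  ≥
x_1 = 0, x_3 = 1 ↦ 1  ≥
x_1 = 1/3, x_3 = 0 ↦ 0  <
x_1 = 1/3, x_3 = 1/3 ↦ 1  ≥
x_1 = 1/3, x_3 = 2/3 ↦ 1  ≥
x_1 = 1/3, x_3 = 1 ↦ 1  ≥
x_1 = 2/3, x_3 = 0 ↦ 0  <
x_1 = 2/3, x_3 = 1/3 ↦ 1/3  <
x_1 = 2/3, x_3 = 2/3 ↦ 1  ≥
x_1 = 2/3, x_3 = 1 ↦ 1  ≥
x_1 = 1, x_3 = 0 ↦ 0  <
x_1 = 1, x_3 = 1/3 ↦ 1/3  <
x_1 = 1, x_3 = 2/3 ↦ 2/3  ≥
x_1 = 1, x_3 = 1 ↦ 1  ≥
So 11 of the 16 assignments meet the threshold.

11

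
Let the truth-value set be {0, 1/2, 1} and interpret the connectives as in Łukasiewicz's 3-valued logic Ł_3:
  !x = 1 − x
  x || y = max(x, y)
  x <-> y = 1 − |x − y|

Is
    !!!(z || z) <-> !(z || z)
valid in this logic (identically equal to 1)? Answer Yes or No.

Yes

z = 0 ↦ 1
z = 1/2 ↦ 1
z = 1 ↦ 1
Every assignment gives a value ≥ 1.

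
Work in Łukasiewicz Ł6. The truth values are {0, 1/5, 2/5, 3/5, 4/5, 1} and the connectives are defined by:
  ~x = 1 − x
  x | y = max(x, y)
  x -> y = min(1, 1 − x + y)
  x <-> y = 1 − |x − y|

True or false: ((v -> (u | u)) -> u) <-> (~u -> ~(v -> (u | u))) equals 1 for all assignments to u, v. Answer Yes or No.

Yes

At u = 1, v = 3/5, for instance:
u | u = 1 | 1 = 1
v -> (u | u) = 3/5 -> 1 = 1
(v -> (u | u)) -> u = 1 -> 1 = 1
~u = ~1 = 0
~(v -> (u | u)) = ~1 = 0
~u -> ~(v -> (u | u)) = 0 -> 0 = 1
((v -> (u | u)) -> u) <-> (~u -> ~(v -> (u | u))) = 1 <-> 1 = 1
and checking the remaining 35 assignments likewise gives ≥ 1 in every case.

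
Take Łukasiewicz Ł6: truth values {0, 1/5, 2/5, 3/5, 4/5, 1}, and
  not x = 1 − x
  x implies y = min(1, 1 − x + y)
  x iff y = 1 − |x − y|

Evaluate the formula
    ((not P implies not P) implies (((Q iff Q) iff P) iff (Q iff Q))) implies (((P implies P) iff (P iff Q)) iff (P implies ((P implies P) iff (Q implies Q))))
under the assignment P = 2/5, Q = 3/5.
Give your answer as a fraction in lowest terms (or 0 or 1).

not P = not 2/5 = 3/5
not P = not 2/5 = 3/5
not P implies not P = 3/5 implies 3/5 = 1
Q iff Q = 3/5 iff 3/5 = 1
(Q iff Q) iff P = 1 iff 2/5 = 2/5
Q iff Q = 3/5 iff 3/5 = 1
((Q iff Q) iff P) iff (Q iff Q) = 2/5 iff 1 = 2/5
(not P implies not P) implies (((Q iff Q) iff P) iff (Q iff Q)) = 1 implies 2/5 = 2/5
P implies P = 2/5 implies 2/5 = 1
P iff Q = 2/5 iff 3/5 = 4/5
(P implies P) iff (P iff Q) = 1 iff 4/5 = 4/5
P implies P = 2/5 implies 2/5 = 1
Q implies Q = 3/5 implies 3/5 = 1
(P implies P) iff (Q implies Q) = 1 iff 1 = 1
P implies ((P implies P) iff (Q implies Q)) = 2/5 implies 1 = 1
((P implies P) iff (P iff Q)) iff (P implies ((P implies P) iff (Q implies Q))) = 4/5 iff 1 = 4/5
((not P implies not P) implies (((Q iff Q) iff P) iff (Q iff Q))) implies (((P implies P) iff (P iff Q)) iff (P implies ((P implies P) iff (Q implies Q)))) = 2/5 implies 4/5 = 1

1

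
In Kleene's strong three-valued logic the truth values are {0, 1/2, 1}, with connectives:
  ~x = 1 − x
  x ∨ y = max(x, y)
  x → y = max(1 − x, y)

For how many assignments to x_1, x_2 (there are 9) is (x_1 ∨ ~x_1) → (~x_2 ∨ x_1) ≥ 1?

x_1 = 0, x_2 = 0 ↦ 1  ≥
x_1 = 0, x_2 = 1/2 ↦ 1/2  <
x_1 = 0, x_2 = 1 ↦ 0  <
x_1 = 1/2, x_2 = 0 ↦ 1  ≥
x_1 = 1/2, x_2 = 1/2 ↦ 1/2  <
x_1 = 1/2, x_2 = 1 ↦ 1/2  <
x_1 = 1, x_2 = 0 ↦ 1  ≥
x_1 = 1, x_2 = 1/2 ↦ 1  ≥
x_1 = 1, x_2 = 1 ↦ 1  ≥
So 5 of the 9 assignments meet the threshold.

5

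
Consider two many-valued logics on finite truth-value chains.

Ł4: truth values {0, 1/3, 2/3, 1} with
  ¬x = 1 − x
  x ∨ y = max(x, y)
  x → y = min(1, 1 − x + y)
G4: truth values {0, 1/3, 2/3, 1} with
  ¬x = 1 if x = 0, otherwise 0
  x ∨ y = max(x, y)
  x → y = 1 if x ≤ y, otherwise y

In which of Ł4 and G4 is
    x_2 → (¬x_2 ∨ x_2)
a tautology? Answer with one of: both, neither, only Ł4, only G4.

In Ł4: every assignment gives 1 — tautology.
In G4: every assignment gives 1 — tautology.

both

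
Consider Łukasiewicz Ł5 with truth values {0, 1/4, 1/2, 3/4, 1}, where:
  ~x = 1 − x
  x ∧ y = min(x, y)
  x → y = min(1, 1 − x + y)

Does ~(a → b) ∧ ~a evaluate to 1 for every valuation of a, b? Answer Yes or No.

Counterexample: take a = 0, b = 0.
a → b = 0 → 0 = 1
~(a → b) = ~1 = 0
~a = ~0 = 1
~(a → b) ∧ ~a = 0 ∧ 1 = 0
This gives 0 ≠ 1.

No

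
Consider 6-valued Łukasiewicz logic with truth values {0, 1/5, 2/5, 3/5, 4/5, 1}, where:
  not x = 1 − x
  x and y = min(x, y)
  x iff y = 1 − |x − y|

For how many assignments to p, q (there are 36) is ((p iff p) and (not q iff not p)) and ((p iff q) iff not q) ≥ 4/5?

7

value 1: 1 assignment (counts)
value 4/5: 6 assignments (counts)
value 3/5: 10 assignments
value 2/5: 10 assignments
value 1/5: 6 assignments
value 0: 3 assignments
So 7 of the 36 assignments meet the threshold.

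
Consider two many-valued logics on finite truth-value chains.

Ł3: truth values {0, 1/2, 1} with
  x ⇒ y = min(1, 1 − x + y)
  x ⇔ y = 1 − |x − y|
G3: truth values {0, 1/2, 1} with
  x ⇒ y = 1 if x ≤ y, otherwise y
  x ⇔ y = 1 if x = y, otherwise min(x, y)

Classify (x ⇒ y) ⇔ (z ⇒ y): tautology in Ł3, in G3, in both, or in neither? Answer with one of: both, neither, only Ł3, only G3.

In Ł3: at x = 0, y = 0, z = 1/2 the value is 1/2 — not a tautology.
In G3: at x = 0, y = 0, z = 1/2 the value is 0 — not a tautology.

neither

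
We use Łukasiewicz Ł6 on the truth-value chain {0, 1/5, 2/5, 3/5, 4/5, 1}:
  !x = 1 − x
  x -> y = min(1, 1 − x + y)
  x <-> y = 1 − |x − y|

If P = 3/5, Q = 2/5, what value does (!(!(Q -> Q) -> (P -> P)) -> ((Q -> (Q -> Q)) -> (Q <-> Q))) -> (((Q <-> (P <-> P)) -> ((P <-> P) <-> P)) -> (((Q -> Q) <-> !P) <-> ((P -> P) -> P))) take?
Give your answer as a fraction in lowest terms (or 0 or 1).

4/5

Q -> Q = 2/5 -> 2/5 = 1
!(Q -> Q) = !1 = 0
P -> P = 3/5 -> 3/5 = 1
!(Q -> Q) -> (P -> P) = 0 -> 1 = 1
!(!(Q -> Q) -> (P -> P)) = !1 = 0
Q -> Q = 2/5 -> 2/5 = 1
Q -> (Q -> Q) = 2/5 -> 1 = 1
Q <-> Q = 2/5 <-> 2/5 = 1
(Q -> (Q -> Q)) -> (Q <-> Q) = 1 -> 1 = 1
!(!(Q -> Q) -> (P -> P)) -> ((Q -> (Q -> Q)) -> (Q <-> Q)) = 0 -> 1 = 1
P <-> P = 3/5 <-> 3/5 = 1
Q <-> (P <-> P) = 2/5 <-> 1 = 2/5
P <-> P = 3/5 <-> 3/5 = 1
(P <-> P) <-> P = 1 <-> 3/5 = 3/5
(Q <-> (P <-> P)) -> ((P <-> P) <-> P) = 2/5 -> 3/5 = 1
Q -> Q = 2/5 -> 2/5 = 1
!P = !3/5 = 2/5
(Q -> Q) <-> !P = 1 <-> 2/5 = 2/5
P -> P = 3/5 -> 3/5 = 1
(P -> P) -> P = 1 -> 3/5 = 3/5
((Q -> Q) <-> !P) <-> ((P -> P) -> P) = 2/5 <-> 3/5 = 4/5
((Q <-> (P <-> P)) -> ((P <-> P) <-> P)) -> (((Q -> Q) <-> !P) <-> ((P -> P) -> P)) = 1 -> 4/5 = 4/5
(!(!(Q -> Q) -> (P -> P)) -> ((Q -> (Q -> Q)) -> (Q <-> Q))) -> (((Q <-> (P <-> P)) -> ((P <-> P) <-> P)) -> (((Q -> Q) <-> !P) <-> ((P -> P) -> P))) = 1 -> 4/5 = 4/5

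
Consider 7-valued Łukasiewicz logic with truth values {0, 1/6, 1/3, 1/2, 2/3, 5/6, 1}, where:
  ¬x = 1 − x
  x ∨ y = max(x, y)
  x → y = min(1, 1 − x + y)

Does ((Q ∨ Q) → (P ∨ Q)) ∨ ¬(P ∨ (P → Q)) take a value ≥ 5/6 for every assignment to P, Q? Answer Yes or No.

At P = 0, Q = 1/3, for instance:
Q ∨ Q = 1/3 ∨ 1/3 = 1/3
P ∨ Q = 0 ∨ 1/3 = 1/3
(Q ∨ Q) → (P ∨ Q) = 1/3 → 1/3 = 1
P → Q = 0 → 1/3 = 1
P ∨ (P → Q) = 0 ∨ 1 = 1
¬(P ∨ (P → Q)) = ¬1 = 0
((Q ∨ Q) → (P ∨ Q)) ∨ ¬(P ∨ (P → Q)) = 1 ∨ 0 = 1
and checking the remaining 48 assignments likewise gives ≥ 5/6 in every case.

Yes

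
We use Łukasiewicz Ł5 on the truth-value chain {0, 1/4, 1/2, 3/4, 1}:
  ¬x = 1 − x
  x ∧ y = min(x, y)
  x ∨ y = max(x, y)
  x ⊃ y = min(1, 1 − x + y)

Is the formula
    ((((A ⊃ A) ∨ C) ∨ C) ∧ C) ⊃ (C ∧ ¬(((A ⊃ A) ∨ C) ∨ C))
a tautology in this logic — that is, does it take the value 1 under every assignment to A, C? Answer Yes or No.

Counterexample: take A = 0, C = 1/4.
A ⊃ A = 0 ⊃ 0 = 1
(A ⊃ A) ∨ C = 1 ∨ 1/4 = 1
((A ⊃ A) ∨ C) ∨ C = 1 ∨ 1/4 = 1
(((A ⊃ A) ∨ C) ∨ C) ∧ C = 1 ∧ 1/4 = 1/4
A ⊃ A = 0 ⊃ 0 = 1
(A ⊃ A) ∨ C = 1 ∨ 1/4 = 1
((A ⊃ A) ∨ C) ∨ C = 1 ∨ 1/4 = 1
¬(((A ⊃ A) ∨ C) ∨ C) = ¬1 = 0
C ∧ ¬(((A ⊃ A) ∨ C) ∨ C) = 1/4 ∧ 0 = 0
((((A ⊃ A) ∨ C) ∨ C) ∧ C) ⊃ (C ∧ ¬(((A ⊃ A) ∨ C) ∨ C)) = 1/4 ⊃ 0 = 3/4
This gives 3/4 ≠ 1.

No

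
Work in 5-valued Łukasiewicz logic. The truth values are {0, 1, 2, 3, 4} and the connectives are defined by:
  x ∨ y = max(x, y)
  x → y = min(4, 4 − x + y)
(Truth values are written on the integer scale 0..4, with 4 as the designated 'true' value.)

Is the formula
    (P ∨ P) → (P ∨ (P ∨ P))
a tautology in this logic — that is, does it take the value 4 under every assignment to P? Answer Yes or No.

Yes

P = 0 ↦ 4
P = 1 ↦ 4
P = 2 ↦ 4
P = 3 ↦ 4
P = 4 ↦ 4
Every assignment gives a value ≥ 4.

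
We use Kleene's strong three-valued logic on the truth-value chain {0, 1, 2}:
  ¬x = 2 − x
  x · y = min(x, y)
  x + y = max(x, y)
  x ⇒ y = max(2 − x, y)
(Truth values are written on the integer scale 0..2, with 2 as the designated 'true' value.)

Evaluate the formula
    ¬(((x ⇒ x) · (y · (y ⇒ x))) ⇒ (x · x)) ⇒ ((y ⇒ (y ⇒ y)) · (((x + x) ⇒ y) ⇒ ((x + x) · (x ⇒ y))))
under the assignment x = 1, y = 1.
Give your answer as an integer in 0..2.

x ⇒ x = 1 ⇒ 1 = 1
y ⇒ x = 1 ⇒ 1 = 1
y · (y ⇒ x) = 1 · 1 = 1
(x ⇒ x) · (y · (y ⇒ x)) = 1 · 1 = 1
x · x = 1 · 1 = 1
((x ⇒ x) · (y · (y ⇒ x))) ⇒ (x · x) = 1 ⇒ 1 = 1
¬(((x ⇒ x) · (y · (y ⇒ x))) ⇒ (x · x)) = ¬1 = 1
y ⇒ y = 1 ⇒ 1 = 1
y ⇒ (y ⇒ y) = 1 ⇒ 1 = 1
x + x = 1 + 1 = 1
(x + x) ⇒ y = 1 ⇒ 1 = 1
x + x = 1 + 1 = 1
x ⇒ y = 1 ⇒ 1 = 1
(x + x) · (x ⇒ y) = 1 · 1 = 1
((x + x) ⇒ y) ⇒ ((x + x) · (x ⇒ y)) = 1 ⇒ 1 = 1
(y ⇒ (y ⇒ y)) · (((x + x) ⇒ y) ⇒ ((x + x) · (x ⇒ y))) = 1 · 1 = 1
¬(((x ⇒ x) · (y · (y ⇒ x))) ⇒ (x · x)) ⇒ ((y ⇒ (y ⇒ y)) · (((x + x) ⇒ y) ⇒ ((x + x) · (x ⇒ y)))) = 1 ⇒ 1 = 1

1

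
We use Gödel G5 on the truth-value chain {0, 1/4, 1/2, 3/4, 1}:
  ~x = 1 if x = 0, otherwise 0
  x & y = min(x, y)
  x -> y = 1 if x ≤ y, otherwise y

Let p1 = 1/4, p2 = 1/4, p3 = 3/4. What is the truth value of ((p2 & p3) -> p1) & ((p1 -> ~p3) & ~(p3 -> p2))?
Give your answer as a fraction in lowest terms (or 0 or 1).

p2 & p3 = 1/4 & 3/4 = 1/4
(p2 & p3) -> p1 = 1/4 -> 1/4 = 1
~p3 = ~3/4 = 0
p1 -> ~p3 = 1/4 -> 0 = 0
p3 -> p2 = 3/4 -> 1/4 = 1/4
~(p3 -> p2) = ~1/4 = 0
(p1 -> ~p3) & ~(p3 -> p2) = 0 & 0 = 0
((p2 & p3) -> p1) & ((p1 -> ~p3) & ~(p3 -> p2)) = 1 & 0 = 0

0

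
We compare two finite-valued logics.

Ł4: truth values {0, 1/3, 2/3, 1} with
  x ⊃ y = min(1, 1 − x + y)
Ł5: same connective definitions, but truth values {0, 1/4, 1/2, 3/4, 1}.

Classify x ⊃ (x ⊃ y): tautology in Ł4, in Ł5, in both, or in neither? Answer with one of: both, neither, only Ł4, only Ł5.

neither

In Ł4: at x = 2/3, y = 0 the value is 2/3 — not a tautology.
In Ł5: at x = 3/4, y = 0 the value is 1/2 — not a tautology.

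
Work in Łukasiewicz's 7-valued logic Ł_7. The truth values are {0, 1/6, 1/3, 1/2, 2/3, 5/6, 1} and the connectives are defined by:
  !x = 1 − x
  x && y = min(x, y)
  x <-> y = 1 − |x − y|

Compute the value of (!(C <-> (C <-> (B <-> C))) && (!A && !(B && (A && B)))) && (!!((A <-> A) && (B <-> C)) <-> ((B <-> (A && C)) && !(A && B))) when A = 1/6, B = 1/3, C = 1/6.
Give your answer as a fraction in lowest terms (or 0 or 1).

B <-> C = 1/3 <-> 1/6 = 5/6
C <-> (B <-> C) = 1/6 <-> 5/6 = 1/3
C <-> (C <-> (B <-> C)) = 1/6 <-> 1/3 = 5/6
!(C <-> (C <-> (B <-> C))) = !5/6 = 1/6
!A = !1/6 = 5/6
A && B = 1/6 && 1/3 = 1/6
B && (A && B) = 1/3 && 1/6 = 1/6
!(B && (A && B)) = !1/6 = 5/6
!A && !(B && (A && B)) = 5/6 && 5/6 = 5/6
!(C <-> (C <-> (B <-> C))) && (!A && !(B && (A && B))) = 1/6 && 5/6 = 1/6
A <-> A = 1/6 <-> 1/6 = 1
B <-> C = 1/3 <-> 1/6 = 5/6
(A <-> A) && (B <-> C) = 1 && 5/6 = 5/6
!((A <-> A) && (B <-> C)) = !5/6 = 1/6
!!((A <-> A) && (B <-> C)) = !1/6 = 5/6
A && C = 1/6 && 1/6 = 1/6
B <-> (A && C) = 1/3 <-> 1/6 = 5/6
A && B = 1/6 && 1/3 = 1/6
!(A && B) = !1/6 = 5/6
(B <-> (A && C)) && !(A && B) = 5/6 && 5/6 = 5/6
!!((A <-> A) && (B <-> C)) <-> ((B <-> (A && C)) && !(A && B)) = 5/6 <-> 5/6 = 1
(!(C <-> (C <-> (B <-> C))) && (!A && !(B && (A && B)))) && (!!((A <-> A) && (B <-> C)) <-> ((B <-> (A && C)) && !(A && B))) = 1/6 && 1 = 1/6

1/6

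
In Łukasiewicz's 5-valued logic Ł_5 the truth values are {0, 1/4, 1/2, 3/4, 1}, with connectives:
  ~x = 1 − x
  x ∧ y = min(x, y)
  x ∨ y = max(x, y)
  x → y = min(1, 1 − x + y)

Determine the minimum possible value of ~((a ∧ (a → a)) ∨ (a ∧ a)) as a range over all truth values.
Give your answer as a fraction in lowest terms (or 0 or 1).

0

Take a = 1:
a → a = 1 → 1 = 1
a ∧ (a → a) = 1 ∧ 1 = 1
a ∧ a = 1 ∧ 1 = 1
(a ∧ (a → a)) ∨ (a ∧ a) = 1 ∨ 1 = 1
~((a ∧ (a → a)) ∨ (a ∧ a)) = ~1 = 0
No assignment yields a value below 0, so this is the minimum.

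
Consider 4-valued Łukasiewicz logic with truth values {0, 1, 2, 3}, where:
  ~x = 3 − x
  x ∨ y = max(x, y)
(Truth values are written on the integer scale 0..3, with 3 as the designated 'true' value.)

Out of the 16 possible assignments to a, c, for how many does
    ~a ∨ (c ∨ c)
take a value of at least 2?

12

a = 0, c = 0 ↦ 3  ≥
a = 0, c = 1 ↦ 3  ≥
a = 0, c = 2 ↦ 3  ≥
a = 0, c = 3 ↦ 3  ≥
a = 1, c = 0 ↦ 2  ≥
a = 1, c = 1 ↦ 2  ≥
a = 1, c = 2 ↦ 2  ≥
a = 1, c = 3 ↦ 3  ≥
a = 2, c = 0 ↦ 1  <
a = 2, c = 1 ↦ 1  <
a = 2, c = 2 ↦ 2  ≥
a = 2, c = 3 ↦ 3  ≥
a = 3, c = 0 ↦ 0  <
a = 3, c = 1 ↦ 1  <
a = 3, c = 2 ↦ 2  ≥
a = 3, c = 3 ↦ 3  ≥
So 12 of the 16 assignments meet the threshold.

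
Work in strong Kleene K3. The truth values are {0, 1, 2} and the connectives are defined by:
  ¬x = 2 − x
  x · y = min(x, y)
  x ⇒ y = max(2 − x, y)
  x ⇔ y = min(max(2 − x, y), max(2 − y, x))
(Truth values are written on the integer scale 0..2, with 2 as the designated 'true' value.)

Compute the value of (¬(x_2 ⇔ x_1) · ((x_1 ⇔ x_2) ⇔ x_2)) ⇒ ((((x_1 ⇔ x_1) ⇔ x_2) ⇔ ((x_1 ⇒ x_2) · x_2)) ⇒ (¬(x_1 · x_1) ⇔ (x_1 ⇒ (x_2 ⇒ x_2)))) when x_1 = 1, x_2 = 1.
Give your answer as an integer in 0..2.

1

x_2 ⇔ x_1 = 1 ⇔ 1 = 1
¬(x_2 ⇔ x_1) = ¬1 = 1
x_1 ⇔ x_2 = 1 ⇔ 1 = 1
(x_1 ⇔ x_2) ⇔ x_2 = 1 ⇔ 1 = 1
¬(x_2 ⇔ x_1) · ((x_1 ⇔ x_2) ⇔ x_2) = 1 · 1 = 1
x_1 ⇔ x_1 = 1 ⇔ 1 = 1
(x_1 ⇔ x_1) ⇔ x_2 = 1 ⇔ 1 = 1
x_1 ⇒ x_2 = 1 ⇒ 1 = 1
(x_1 ⇒ x_2) · x_2 = 1 · 1 = 1
((x_1 ⇔ x_1) ⇔ x_2) ⇔ ((x_1 ⇒ x_2) · x_2) = 1 ⇔ 1 = 1
x_1 · x_1 = 1 · 1 = 1
¬(x_1 · x_1) = ¬1 = 1
x_2 ⇒ x_2 = 1 ⇒ 1 = 1
x_1 ⇒ (x_2 ⇒ x_2) = 1 ⇒ 1 = 1
¬(x_1 · x_1) ⇔ (x_1 ⇒ (x_2 ⇒ x_2)) = 1 ⇔ 1 = 1
(((x_1 ⇔ x_1) ⇔ x_2) ⇔ ((x_1 ⇒ x_2) · x_2)) ⇒ (¬(x_1 · x_1) ⇔ (x_1 ⇒ (x_2 ⇒ x_2))) = 1 ⇒ 1 = 1
(¬(x_2 ⇔ x_1) · ((x_1 ⇔ x_2) ⇔ x_2)) ⇒ ((((x_1 ⇔ x_1) ⇔ x_2) ⇔ ((x_1 ⇒ x_2) · x_2)) ⇒ (¬(x_1 · x_1) ⇔ (x_1 ⇒ (x_2 ⇒ x_2)))) = 1 ⇒ 1 = 1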